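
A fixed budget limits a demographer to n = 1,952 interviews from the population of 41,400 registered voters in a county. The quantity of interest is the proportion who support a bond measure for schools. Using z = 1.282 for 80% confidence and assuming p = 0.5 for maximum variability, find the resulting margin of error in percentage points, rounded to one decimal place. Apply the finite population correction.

1.4

Finite-population factor: (N−n)/(N−1) = (41400−1952)/(41400−1) = 0.9529.
SE(p̂) = √[p(1−p)/n · (N−n)/(N−1)] = √[0.2500/1952 × 0.9529] = 0.01105.
E = z × SE = 1.282 × 0.01105 = 0.01416 ≈ 1.4 percentage points.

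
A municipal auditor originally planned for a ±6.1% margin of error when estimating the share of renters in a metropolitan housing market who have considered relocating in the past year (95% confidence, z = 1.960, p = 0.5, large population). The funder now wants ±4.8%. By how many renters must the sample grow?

At ±6.1%: n = 1.960² × 0.2500 / 0.061² ≈ 258.10 → 259.
At ±4.8%: n = 1.960² × 0.2500 / 0.048² ≈ 416.84 → 417.
Additional respondents: 417 − 259 = 158.

158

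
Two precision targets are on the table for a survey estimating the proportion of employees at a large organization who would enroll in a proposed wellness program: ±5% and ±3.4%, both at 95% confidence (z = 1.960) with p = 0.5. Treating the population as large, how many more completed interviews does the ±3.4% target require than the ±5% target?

At ±5%: n = 1.960² × 0.2500 / 0.050² ≈ 384.16 → 385.
At ±3.4%: n = 1.960² × 0.2500 / 0.034² ≈ 830.80 → 831.
Additional respondents: 831 − 385 = 446.

446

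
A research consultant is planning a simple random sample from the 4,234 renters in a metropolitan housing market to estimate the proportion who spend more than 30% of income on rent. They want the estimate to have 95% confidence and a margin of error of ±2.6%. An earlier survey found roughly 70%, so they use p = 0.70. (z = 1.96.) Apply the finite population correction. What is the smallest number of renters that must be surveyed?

Unadjusted: n₀ = 1.96² × 0.70 × 0.30 / 0.026² ≈ 1193.40, so n₀ = 1194.
Finite population correction with N = 4,234: n = n₀ / (1 + (n₀−1)/N) = 1194 / (1 + 1193/4234) = 1194 / 1.2818 ≈ 931.53.
Rounding up, n = 932.

932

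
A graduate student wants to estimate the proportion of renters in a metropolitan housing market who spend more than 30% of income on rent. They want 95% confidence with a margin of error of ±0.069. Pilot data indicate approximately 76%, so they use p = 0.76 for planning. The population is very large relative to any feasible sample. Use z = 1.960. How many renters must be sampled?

148

With p = 0.76, p(1−p) = 0.1824.
n = z²·p(1−p)/E² = 1.960² × 0.1824 / 0.069² = 3.8416 × 0.1824 / 0.004761 ≈ 147.18.
Rounding up gives n = 148.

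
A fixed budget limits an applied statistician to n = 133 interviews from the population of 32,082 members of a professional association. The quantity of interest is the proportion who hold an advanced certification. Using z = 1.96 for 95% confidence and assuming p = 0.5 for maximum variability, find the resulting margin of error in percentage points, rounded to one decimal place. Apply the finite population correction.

8.5

Finite-population factor: (N−n)/(N−1) = (32082−133)/(32082−1) = 0.9959.
SE(p̂) = √[p(1−p)/n · (N−n)/(N−1)] = √[0.2500/133 × 0.9959] = 0.04327.
E = z × SE = 1.96 × 0.04327 = 0.08480 ≈ 8.5 percentage points.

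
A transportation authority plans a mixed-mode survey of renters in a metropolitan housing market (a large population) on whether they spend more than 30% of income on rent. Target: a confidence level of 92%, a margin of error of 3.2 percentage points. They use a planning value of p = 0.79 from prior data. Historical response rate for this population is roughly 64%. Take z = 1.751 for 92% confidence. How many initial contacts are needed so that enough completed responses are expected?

777

Completed interviews needed: n₀ = 1.751² × 0.1659 / 0.032² ≈ 496.73 → 497.
At a 64% response rate, contacts needed = 497 / 0.64 ≈ 776.56 → 777.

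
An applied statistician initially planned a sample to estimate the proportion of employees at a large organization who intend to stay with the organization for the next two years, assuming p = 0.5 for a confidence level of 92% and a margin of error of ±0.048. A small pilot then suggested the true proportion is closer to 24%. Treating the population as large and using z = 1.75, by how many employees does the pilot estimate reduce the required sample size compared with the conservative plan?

90

Conservative (p = 0.5): n = 1.75² × 0.25 / 0.048² ≈ 332.30 → 333.
Using p = 0.24: p(1−p) = 0.1824, so n = 1.75² × 0.1824 / 0.048² ≈ 242.45 → 243.
Reduction: 333 − 243 = 90.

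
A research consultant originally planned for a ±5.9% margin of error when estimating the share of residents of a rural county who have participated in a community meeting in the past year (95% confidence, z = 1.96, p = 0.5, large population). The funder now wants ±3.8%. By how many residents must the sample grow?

390

At ±5.9%: n = 1.96² × 0.2500 / 0.059² ≈ 275.90 → 276.
At ±3.8%: n = 1.96² × 0.2500 / 0.038² ≈ 665.10 → 666.
Additional respondents: 666 − 276 = 390.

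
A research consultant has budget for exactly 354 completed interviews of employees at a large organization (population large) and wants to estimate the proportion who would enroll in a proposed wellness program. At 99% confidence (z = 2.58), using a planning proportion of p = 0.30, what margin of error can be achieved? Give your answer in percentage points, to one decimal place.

SE(p̂) = √[p(1−p)/n] = √[0.2100/354] = 0.02436.
E = z × SE = 2.58 × 0.02436 = 0.06284, or 6.3 percentage points.

6.3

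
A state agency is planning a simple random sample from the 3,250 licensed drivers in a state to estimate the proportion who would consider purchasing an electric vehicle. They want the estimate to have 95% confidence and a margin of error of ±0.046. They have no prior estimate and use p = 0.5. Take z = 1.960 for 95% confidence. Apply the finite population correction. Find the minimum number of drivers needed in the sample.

399

Unadjusted: n₀ = 1.960² × 0.50 × 0.50 / 0.046² ≈ 453.88, so n₀ = 454.
Finite population correction with N = 3,250: n = n₀ / (1 + (n₀−1)/N) = 454 / (1 + 453/3250) = 454 / 1.1394 ≈ 398.46.
Rounding up, n = 399.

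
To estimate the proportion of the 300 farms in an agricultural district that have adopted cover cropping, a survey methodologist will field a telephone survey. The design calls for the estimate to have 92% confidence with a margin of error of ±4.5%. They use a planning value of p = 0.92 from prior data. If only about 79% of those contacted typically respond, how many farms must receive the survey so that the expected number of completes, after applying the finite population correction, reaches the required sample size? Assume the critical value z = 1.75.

Completed interviews needed (unadjusted): n₀ = 1.75² × 0.0736 / 0.045² ≈ 111.31 → 112.
FPC for N = 300: n = 112 / (1 + 111/300) = 112 / 1.3700 ≈ 81.75 → 82.
At a 79% response rate, contacts needed = 82 / 0.79 ≈ 103.80 → 104.

104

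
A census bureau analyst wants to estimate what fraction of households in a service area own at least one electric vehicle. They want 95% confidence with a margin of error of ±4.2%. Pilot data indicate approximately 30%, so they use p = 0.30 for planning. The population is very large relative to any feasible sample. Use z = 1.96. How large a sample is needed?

With p = 0.30, p(1−p) = 0.2100.
n = z²·p(1−p)/E² = 1.96² × 0.2100 / 0.042² = 3.8416 × 0.2100 / 0.001764 ≈ 457.33.
Rounding up gives n = 458.

458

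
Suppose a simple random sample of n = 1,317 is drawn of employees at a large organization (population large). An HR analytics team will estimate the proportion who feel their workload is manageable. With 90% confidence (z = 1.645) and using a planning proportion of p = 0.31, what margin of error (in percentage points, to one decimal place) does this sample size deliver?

SE(p̂) = √[p(1−p)/n] = √[0.2139/1317] = 0.01274.
E = z × SE = 1.645 × 0.01274 = 0.02096, or 2.1 percentage points.

2.1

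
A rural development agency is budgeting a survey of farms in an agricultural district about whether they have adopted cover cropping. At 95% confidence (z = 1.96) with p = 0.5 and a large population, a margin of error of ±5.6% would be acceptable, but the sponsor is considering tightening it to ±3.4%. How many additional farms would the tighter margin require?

524

At ±5.6%: n = 1.96² × 0.2500 / 0.056² ≈ 306.25 → 307.
At ±3.4%: n = 1.96² × 0.2500 / 0.034² ≈ 830.80 → 831.
Additional respondents: 831 − 307 = 524.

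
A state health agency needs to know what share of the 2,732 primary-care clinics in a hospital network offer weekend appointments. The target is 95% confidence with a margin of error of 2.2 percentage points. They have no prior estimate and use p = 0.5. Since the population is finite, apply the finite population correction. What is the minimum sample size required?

For 95% confidence, z = 1.960.
Unadjusted: n₀ = 1.960² × 0.50 × 0.50 / 0.022² ≈ 1984.30, so n₀ = 1985.
Finite population correction with N = 2,732: n = n₀ / (1 + (n₀−1)/N) = 1985 / (1 + 1984/2732) = 1985 / 1.7262 ≈ 1149.92.
Rounding up, n = 1150.

1150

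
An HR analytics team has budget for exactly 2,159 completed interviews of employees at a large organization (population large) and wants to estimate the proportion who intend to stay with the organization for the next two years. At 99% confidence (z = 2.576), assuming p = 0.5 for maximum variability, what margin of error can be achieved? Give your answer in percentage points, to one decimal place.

2.8

SE(p̂) = √[p(1−p)/n] = √[0.2500/2159] = 0.01076.
E = z × SE = 2.576 × 0.01076 = 0.02772, or 2.8 percentage points.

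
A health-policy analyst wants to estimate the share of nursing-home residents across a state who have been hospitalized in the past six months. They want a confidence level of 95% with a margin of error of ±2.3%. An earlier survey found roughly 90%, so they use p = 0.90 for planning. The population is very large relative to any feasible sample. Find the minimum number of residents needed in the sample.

654

For 95% confidence, z = 1.960.
With p = 0.90, p(1−p) = 0.0900.
n = z²·p(1−p)/E² = 1.960² × 0.0900 / 0.023² = 3.8416 × 0.0900 / 0.000529 ≈ 653.58.
Rounding up gives n = 654.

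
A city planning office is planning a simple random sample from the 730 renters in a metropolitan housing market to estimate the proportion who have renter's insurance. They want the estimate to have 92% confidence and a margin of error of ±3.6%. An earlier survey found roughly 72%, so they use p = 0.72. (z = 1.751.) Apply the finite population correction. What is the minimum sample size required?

Unadjusted: n₀ = 1.751² × 0.72 × 0.28 / 0.036² ≈ 476.93, so n₀ = 477.
Finite population correction with N = 730: n = n₀ / (1 + (n₀−1)/N) = 477 / (1 + 476/730) = 477 / 1.6521 ≈ 288.73.
Rounding up, n = 289.

289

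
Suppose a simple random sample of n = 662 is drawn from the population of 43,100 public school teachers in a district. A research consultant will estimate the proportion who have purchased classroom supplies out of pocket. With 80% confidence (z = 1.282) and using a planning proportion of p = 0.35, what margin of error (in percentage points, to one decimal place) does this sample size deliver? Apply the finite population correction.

2.4

Finite-population factor: (N−n)/(N−1) = (43100−662)/(43100−1) = 0.9847.
SE(p̂) = √[p(1−p)/n · (N−n)/(N−1)] = √[0.2275/662 × 0.9847] = 0.01840.
E = z × SE = 1.282 × 0.01840 = 0.02358 ≈ 2.4 percentage points.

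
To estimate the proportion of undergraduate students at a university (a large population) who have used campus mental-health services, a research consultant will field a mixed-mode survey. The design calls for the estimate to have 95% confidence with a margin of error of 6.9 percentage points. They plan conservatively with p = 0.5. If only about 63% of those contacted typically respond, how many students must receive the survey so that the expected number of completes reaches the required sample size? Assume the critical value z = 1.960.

321

Completed interviews needed: n₀ = 1.960² × 0.2500 / 0.069² ≈ 201.72 → 202.
At a 63% response rate, contacts needed = 202 / 0.63 ≈ 320.63 → 321.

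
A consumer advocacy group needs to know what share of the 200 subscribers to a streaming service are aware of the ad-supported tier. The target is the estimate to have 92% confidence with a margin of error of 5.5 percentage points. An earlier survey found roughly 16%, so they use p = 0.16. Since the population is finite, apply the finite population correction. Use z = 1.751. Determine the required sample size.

82

Unadjusted: n₀ = 1.751² × 0.16 × 0.84 / 0.055² ≈ 136.22, so n₀ = 137.
Finite population correction with N = 200: n = n₀ / (1 + (n₀−1)/N) = 137 / (1 + 136/200) = 137 / 1.6800 ≈ 81.55.
Rounding up, n = 82.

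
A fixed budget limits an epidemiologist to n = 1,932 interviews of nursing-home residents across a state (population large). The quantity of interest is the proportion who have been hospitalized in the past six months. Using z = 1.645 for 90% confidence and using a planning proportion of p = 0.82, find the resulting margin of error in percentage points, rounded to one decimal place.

1.4

SE(p̂) = √[p(1−p)/n] = √[0.1476/1932] = 0.00874.
E = z × SE = 1.645 × 0.00874 = 0.01438, or 1.4 percentage points.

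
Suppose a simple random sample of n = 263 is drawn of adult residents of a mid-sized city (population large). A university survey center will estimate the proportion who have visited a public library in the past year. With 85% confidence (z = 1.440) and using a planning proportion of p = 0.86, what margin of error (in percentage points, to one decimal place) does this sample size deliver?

SE(p̂) = √[p(1−p)/n] = √[0.1204/263] = 0.02140.
E = z × SE = 1.440 × 0.02140 = 0.03081, or 3.1 percentage points.

3.1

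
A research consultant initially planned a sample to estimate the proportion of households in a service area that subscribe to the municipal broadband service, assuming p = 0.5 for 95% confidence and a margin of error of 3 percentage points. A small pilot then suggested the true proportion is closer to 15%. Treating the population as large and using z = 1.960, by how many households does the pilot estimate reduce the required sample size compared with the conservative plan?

Conservative (p = 0.5): n = 1.960² × 0.25 / 0.030² ≈ 1067.11 → 1068.
Using p = 0.15: p(1−p) = 0.1275, so n = 1.960² × 0.1275 / 0.030² ≈ 544.23 → 545.
Reduction: 1068 − 545 = 523.

523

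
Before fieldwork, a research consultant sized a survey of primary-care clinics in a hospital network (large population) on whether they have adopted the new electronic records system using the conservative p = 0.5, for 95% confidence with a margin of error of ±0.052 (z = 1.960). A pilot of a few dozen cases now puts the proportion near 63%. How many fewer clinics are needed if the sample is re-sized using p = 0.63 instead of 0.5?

24

Conservative (p = 0.5): n = 1.960² × 0.25 / 0.052² ≈ 355.18 → 356.
Using p = 0.63: p(1−p) = 0.2331, so n = 1.960² × 0.2331 / 0.052² ≈ 331.17 → 332.
Reduction: 356 − 332 = 24.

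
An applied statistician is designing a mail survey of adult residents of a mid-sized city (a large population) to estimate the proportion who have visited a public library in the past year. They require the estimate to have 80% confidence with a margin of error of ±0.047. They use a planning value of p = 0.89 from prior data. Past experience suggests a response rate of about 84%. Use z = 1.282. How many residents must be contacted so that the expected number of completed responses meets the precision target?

87

Completed interviews needed: n₀ = 1.282² × 0.0979 / 0.047² ≈ 72.84 → 73.
At an 84% response rate, contacts needed = 73 / 0.84 ≈ 86.90 → 87.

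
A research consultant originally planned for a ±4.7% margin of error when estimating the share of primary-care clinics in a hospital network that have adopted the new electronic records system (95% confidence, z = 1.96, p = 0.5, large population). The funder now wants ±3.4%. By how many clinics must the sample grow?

396

At ±4.7%: n = 1.96² × 0.2500 / 0.047² ≈ 434.77 → 435.
At ±3.4%: n = 1.96² × 0.2500 / 0.034² ≈ 830.80 → 831.
Additional respondents: 831 − 435 = 396.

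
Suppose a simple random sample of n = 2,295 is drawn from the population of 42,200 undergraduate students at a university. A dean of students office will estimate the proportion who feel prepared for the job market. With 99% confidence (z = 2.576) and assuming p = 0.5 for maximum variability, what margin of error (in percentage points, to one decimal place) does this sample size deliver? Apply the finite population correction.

2.6

Finite-population factor: (N−n)/(N−1) = (42200−2295)/(42200−1) = 0.9456.
SE(p̂) = √[p(1−p)/n · (N−n)/(N−1)] = √[0.2500/2295 × 0.9456] = 0.01015.
E = z × SE = 2.576 × 0.01015 = 0.02614 ≈ 2.6 percentage points.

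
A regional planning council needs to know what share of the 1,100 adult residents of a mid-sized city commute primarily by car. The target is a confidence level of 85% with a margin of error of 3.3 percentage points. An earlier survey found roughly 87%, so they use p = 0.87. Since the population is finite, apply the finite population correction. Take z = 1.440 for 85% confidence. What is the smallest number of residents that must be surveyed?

181

Unadjusted: n₀ = 1.440² × 0.87 × 0.13 / 0.033² ≈ 215.36, so n₀ = 216.
Finite population correction with N = 1,100: n = n₀ / (1 + (n₀−1)/N) = 216 / (1 + 215/1100) = 216 / 1.1955 ≈ 180.68.
Rounding up, n = 181.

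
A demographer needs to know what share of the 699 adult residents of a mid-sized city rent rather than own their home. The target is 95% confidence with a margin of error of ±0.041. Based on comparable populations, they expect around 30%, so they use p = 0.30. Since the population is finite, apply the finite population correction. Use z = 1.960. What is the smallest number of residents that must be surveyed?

Unadjusted: n₀ = 1.960² × 0.30 × 0.70 / 0.041² ≈ 479.91, so n₀ = 480.
Finite population correction with N = 699: n = n₀ / (1 + (n₀−1)/N) = 480 / (1 + 479/699) = 480 / 1.6853 ≈ 284.82.
Rounding up, n = 285.

285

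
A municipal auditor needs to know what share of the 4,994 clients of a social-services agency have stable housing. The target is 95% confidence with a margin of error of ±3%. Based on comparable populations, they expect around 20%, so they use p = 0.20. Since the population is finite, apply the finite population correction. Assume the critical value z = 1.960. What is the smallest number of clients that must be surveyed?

Unadjusted: n₀ = 1.960² × 0.20 × 0.80 / 0.030² ≈ 682.95, so n₀ = 683.
Finite population correction with N = 4,994: n = n₀ / (1 + (n₀−1)/N) = 683 / (1 + 682/4994) = 683 / 1.1366 ≈ 600.93.
Rounding up, n = 601.

601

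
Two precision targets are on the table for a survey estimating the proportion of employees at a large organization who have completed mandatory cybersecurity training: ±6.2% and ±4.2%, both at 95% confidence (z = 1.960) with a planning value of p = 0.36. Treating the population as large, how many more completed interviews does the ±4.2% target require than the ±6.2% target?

271

At ±6.2%: n = 1.960² × 0.2304 / 0.062² ≈ 230.26 → 231.
At ±4.2%: n = 1.960² × 0.2304 / 0.042² ≈ 501.76 → 502.
Additional respondents: 502 − 231 = 271.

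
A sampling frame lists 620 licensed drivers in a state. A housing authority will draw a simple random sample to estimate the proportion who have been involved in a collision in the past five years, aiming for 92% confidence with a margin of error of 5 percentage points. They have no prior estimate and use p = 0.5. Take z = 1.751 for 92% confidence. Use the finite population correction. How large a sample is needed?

206

Unadjusted: n₀ = 1.751² × 0.50 × 0.50 / 0.050² ≈ 306.60, so n₀ = 307.
Finite population correction with N = 620: n = n₀ / (1 + (n₀−1)/N) = 307 / (1 + 306/620) = 307 / 1.4935 ≈ 205.55.
Rounding up, n = 206.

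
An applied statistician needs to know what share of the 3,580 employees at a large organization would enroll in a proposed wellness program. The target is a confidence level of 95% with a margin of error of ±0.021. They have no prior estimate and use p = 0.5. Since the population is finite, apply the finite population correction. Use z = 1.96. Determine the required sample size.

Unadjusted: n₀ = 1.96² × 0.50 × 0.50 / 0.021² ≈ 2177.78, so n₀ = 2178.
Finite population correction with N = 3,580: n = n₀ / (1 + (n₀−1)/N) = 2178 / (1 + 2177/3580) = 2178 / 1.6081 ≈ 1354.39.
Rounding up, n = 1355.

1355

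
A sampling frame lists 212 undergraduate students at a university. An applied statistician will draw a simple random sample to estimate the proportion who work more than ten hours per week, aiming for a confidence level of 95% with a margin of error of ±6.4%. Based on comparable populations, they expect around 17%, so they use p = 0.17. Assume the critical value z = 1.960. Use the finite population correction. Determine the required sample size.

82

Unadjusted: n₀ = 1.960² × 0.17 × 0.83 / 0.064² ≈ 132.34, so n₀ = 133.
Finite population correction with N = 212: n = n₀ / (1 + (n₀−1)/N) = 133 / (1 + 132/212) = 133 / 1.6226 ≈ 81.97.
Rounding up, n = 82.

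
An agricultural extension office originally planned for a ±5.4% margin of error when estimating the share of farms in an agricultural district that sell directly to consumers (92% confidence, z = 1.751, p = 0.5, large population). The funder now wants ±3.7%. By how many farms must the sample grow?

297

At ±5.4%: n = 1.751² × 0.2500 / 0.054² ≈ 262.86 → 263.
At ±3.7%: n = 1.751² × 0.2500 / 0.037² ≈ 559.90 → 560.
Additional respondents: 560 − 263 = 297.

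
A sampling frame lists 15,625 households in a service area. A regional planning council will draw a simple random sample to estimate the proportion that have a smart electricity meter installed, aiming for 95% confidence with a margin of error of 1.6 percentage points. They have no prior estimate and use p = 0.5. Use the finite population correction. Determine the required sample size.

3026

For 95% confidence, z = 1.960.
Unadjusted: n₀ = 1.960² × 0.50 × 0.50 / 0.016² ≈ 3751.56, so n₀ = 3752.
Finite population correction with N = 15,625: n = n₀ / (1 + (n₀−1)/N) = 3752 / (1 + 3751/15625) = 3752 / 1.2401 ≈ 3025.65.
Rounding up, n = 3026.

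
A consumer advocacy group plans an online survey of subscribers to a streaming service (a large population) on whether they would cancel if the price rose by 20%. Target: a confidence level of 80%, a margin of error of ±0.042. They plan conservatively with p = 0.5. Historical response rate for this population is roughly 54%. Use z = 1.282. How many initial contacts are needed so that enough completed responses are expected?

432

Completed interviews needed: n₀ = 1.282² × 0.2500 / 0.042² ≈ 232.93 → 233.
At a 54% response rate, contacts needed = 233 / 0.54 ≈ 431.48 → 432.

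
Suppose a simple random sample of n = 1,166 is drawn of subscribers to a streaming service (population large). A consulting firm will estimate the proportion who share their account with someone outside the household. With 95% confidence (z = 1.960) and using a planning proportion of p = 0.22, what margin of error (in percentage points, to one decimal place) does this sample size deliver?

SE(p̂) = √[p(1−p)/n] = √[0.1716/1166] = 0.01213.
E = z × SE = 1.960 × 0.01213 = 0.02378, or 2.4 percentage points.

2.4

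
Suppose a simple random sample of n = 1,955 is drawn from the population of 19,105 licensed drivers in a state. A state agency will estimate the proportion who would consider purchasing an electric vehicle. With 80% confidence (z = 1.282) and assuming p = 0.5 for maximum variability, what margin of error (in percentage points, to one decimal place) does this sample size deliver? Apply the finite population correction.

Finite-population factor: (N−n)/(N−1) = (19105−1955)/(19105−1) = 0.8977.
SE(p̂) = √[p(1−p)/n · (N−n)/(N−1)] = √[0.2500/1955 × 0.8977] = 0.01071.
E = z × SE = 1.282 × 0.01071 = 0.01374 ≈ 1.4 percentage points.

1.4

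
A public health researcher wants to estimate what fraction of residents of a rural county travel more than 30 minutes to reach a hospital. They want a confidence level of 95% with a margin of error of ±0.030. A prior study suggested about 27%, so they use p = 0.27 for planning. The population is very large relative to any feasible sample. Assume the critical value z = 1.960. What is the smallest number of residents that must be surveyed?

842

With p = 0.27, p(1−p) = 0.1971.
n = z²·p(1−p)/E² = 1.960² × 0.1971 / 0.030² = 3.8416 × 0.1971 / 0.000900 ≈ 841.31.
Rounding up gives n = 842.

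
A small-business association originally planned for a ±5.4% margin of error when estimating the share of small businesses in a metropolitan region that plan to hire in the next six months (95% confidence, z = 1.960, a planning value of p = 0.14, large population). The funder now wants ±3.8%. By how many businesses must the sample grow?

162

At ±5.4%: n = 1.960² × 0.1204 / 0.054² ≈ 158.62 → 159.
At ±3.8%: n = 1.960² × 0.1204 / 0.038² ≈ 320.31 → 321.
Additional respondents: 321 − 159 = 162.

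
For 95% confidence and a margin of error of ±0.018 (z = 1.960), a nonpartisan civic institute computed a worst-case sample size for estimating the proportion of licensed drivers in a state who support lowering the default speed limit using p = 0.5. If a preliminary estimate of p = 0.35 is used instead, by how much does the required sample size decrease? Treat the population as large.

267

Conservative (p = 0.5): n = 1.960² × 0.25 / 0.018² ≈ 2964.20 → 2965.
Using p = 0.35: p(1−p) = 0.2275, so n = 1.960² × 0.2275 / 0.018² ≈ 2697.42 → 2698.
Reduction: 2965 − 2698 = 267.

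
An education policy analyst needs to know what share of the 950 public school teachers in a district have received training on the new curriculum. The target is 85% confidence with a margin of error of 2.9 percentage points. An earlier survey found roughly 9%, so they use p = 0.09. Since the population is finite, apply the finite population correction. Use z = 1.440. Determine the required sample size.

Unadjusted: n₀ = 1.440² × 0.09 × 0.91 / 0.029² ≈ 201.94, so n₀ = 202.
Finite population correction with N = 950: n = n₀ / (1 + (n₀−1)/N) = 202 / (1 + 201/950) = 202 / 1.2116 ≈ 166.72.
Rounding up, n = 167.

167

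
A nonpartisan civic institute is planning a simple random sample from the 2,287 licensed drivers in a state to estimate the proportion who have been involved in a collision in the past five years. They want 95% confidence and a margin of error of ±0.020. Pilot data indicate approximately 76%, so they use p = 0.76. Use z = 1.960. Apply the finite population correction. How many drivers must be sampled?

Unadjusted: n₀ = 1.960² × 0.76 × 0.24 / 0.020² ≈ 1751.77, so n₀ = 1752.
Finite population correction with N = 2,287: n = n₀ / (1 + (n₀−1)/N) = 1752 / (1 + 1751/2287) = 1752 / 1.7656 ≈ 992.28.
Rounding up, n = 993.

993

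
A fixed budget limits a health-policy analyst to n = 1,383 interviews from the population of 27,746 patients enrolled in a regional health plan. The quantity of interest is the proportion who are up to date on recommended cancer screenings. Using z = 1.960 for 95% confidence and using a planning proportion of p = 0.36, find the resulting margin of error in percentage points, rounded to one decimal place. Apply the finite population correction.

Finite-population factor: (N−n)/(N−1) = (27746−1383)/(27746−1) = 0.9502.
SE(p̂) = √[p(1−p)/n · (N−n)/(N−1)] = √[0.2304/1383 × 0.9502] = 0.01258.
E = z × SE = 1.960 × 0.01258 = 0.02466 ≈ 2.5 percentage points.

2.5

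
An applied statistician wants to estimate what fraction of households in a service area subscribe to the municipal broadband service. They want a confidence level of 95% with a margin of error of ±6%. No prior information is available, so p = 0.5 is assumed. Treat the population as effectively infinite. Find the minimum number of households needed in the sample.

267

For 95% confidence, z = 1.96.
With p = 0.5, p(1−p) = 0.25.
n = z²·p(1−p)/E² = 1.96² × 0.2500 / 0.060² = 3.8416 × 0.2500 / 0.003600 ≈ 266.78.
Rounding up gives n = 267.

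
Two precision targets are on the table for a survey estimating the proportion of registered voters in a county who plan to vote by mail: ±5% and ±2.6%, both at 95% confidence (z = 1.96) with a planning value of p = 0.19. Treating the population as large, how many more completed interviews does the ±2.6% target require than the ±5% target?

At ±5%: n = 1.96² × 0.1539 / 0.050² ≈ 236.49 → 237.
At ±2.6%: n = 1.96² × 0.1539 / 0.026² ≈ 874.59 → 875.
Additional respondents: 875 − 237 = 638.

638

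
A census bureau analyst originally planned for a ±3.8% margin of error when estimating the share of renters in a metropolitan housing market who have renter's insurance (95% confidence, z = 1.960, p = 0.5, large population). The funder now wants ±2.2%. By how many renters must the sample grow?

1319

At ±3.8%: n = 1.960² × 0.2500 / 0.038² ≈ 665.10 → 666.
At ±2.2%: n = 1.960² × 0.2500 / 0.022² ≈ 1984.30 → 1985.
Additional respondents: 1985 − 666 = 1319.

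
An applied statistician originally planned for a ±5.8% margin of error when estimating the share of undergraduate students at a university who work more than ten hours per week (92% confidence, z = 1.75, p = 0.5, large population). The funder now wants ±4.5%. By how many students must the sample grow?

151

At ±5.8%: n = 1.75² × 0.2500 / 0.058² ≈ 227.59 → 228.
At ±4.5%: n = 1.75² × 0.2500 / 0.045² ≈ 378.09 → 379.
Additional respondents: 379 − 228 = 151.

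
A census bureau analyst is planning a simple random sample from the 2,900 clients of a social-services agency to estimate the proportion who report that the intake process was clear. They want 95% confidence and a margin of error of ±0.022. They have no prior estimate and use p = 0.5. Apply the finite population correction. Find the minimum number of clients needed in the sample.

For 95% confidence, z = 1.960.
Unadjusted: n₀ = 1.960² × 0.50 × 0.50 / 0.022² ≈ 1984.30, so n₀ = 1985.
Finite population correction with N = 2,900: n = n₀ / (1 + (n₀−1)/N) = 1985 / (1 + 1984/2900) = 1985 / 1.6841 ≈ 1178.64.
Rounding up, n = 1179.

1179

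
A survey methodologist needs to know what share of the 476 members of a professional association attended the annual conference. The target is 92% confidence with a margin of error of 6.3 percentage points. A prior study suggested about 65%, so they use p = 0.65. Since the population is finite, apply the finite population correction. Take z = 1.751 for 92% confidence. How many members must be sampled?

Unadjusted: n₀ = 1.751² × 0.65 × 0.35 / 0.063² ≈ 175.74, so n₀ = 176.
Finite population correction with N = 476: n = n₀ / (1 + (n₀−1)/N) = 176 / (1 + 175/476) = 176 / 1.3676 ≈ 128.69.
Rounding up, n = 129.

129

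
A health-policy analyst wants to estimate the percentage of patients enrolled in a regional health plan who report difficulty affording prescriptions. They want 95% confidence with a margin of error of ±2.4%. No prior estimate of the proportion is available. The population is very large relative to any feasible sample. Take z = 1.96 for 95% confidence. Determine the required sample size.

1668

With no prior estimate, use p = 0.5, giving p(1−p) = 0.25.
n = z²·p(1−p)/E² = 1.96² × 0.2500 / 0.024² = 3.8416 × 0.2500 / 0.000576 ≈ 1667.36.
Rounding up gives n = 1668.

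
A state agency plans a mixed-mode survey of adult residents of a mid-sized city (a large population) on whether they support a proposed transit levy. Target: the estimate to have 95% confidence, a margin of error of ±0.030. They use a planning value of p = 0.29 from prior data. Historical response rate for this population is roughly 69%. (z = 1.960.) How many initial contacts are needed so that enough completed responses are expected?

Completed interviews needed: n₀ = 1.960² × 0.2059 / 0.030² ≈ 878.87 → 879.
At a 69% response rate, contacts needed = 879 / 0.69 ≈ 1273.91 → 1274.

1274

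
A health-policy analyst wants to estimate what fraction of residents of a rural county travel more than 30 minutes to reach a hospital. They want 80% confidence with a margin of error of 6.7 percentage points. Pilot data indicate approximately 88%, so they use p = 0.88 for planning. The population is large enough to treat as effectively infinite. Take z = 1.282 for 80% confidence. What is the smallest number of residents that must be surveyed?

With p = 0.88, p(1−p) = 0.1056.
n = z²·p(1−p)/E² = 1.282² × 0.1056 / 0.067² = 1.6435 × 0.1056 / 0.004489 ≈ 38.66.
Rounding up gives n = 39.

39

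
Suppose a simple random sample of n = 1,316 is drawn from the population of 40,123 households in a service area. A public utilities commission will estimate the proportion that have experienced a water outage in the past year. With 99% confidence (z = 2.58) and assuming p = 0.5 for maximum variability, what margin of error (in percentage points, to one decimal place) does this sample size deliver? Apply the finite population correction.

3.5

Finite-population factor: (N−n)/(N−1) = (40123−1316)/(40123−1) = 0.9672.
SE(p̂) = √[p(1−p)/n · (N−n)/(N−1)] = √[0.2500/1316 × 0.9672] = 0.01356.
E = z × SE = 2.58 × 0.01356 = 0.03497 ≈ 3.5 percentage points.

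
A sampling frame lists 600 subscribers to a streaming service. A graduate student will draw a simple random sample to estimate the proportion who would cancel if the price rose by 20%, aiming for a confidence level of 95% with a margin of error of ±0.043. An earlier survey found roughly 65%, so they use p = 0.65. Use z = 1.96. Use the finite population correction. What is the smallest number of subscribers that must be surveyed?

Unadjusted: n₀ = 1.96² × 0.65 × 0.35 / 0.043² ≈ 472.67, so n₀ = 473.
Finite population correction with N = 600: n = n₀ / (1 + (n₀−1)/N) = 473 / (1 + 472/600) = 473 / 1.7867 ≈ 264.74.
Rounding up, n = 265.

265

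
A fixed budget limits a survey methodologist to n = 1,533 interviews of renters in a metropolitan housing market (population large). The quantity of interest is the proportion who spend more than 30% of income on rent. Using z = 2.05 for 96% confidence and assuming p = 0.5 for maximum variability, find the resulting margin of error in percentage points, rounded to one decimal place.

2.6

SE(p̂) = √[p(1−p)/n] = √[0.2500/1533] = 0.01277.
E = z × SE = 2.05 × 0.01277 = 0.02618, or 2.6 percentage points.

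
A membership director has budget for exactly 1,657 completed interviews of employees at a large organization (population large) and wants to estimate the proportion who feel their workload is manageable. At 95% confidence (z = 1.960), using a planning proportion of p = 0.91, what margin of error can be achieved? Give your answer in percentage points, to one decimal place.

1.4

SE(p̂) = √[p(1−p)/n] = √[0.0819/1657] = 0.00703.
E = z × SE = 1.960 × 0.00703 = 0.01378, or 1.4 percentage points.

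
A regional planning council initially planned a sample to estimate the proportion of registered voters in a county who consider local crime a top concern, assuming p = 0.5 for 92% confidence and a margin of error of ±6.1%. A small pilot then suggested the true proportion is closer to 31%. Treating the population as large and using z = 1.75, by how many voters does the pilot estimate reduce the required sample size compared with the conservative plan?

29

Conservative (p = 0.5): n = 1.75² × 0.25 / 0.061² ≈ 205.76 → 206.
Using p = 0.31: p(1−p) = 0.2139, so n = 1.75² × 0.2139 / 0.061² ≈ 176.05 → 177.
Reduction: 206 − 177 = 29.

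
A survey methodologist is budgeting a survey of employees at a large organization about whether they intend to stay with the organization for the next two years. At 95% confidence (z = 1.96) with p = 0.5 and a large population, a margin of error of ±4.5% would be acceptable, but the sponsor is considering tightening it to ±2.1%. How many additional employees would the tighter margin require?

1703

At ±4.5%: n = 1.96² × 0.2500 / 0.045² ≈ 474.27 → 475.
At ±2.1%: n = 1.96² × 0.2500 / 0.021² ≈ 2177.78 → 2178.
Additional respondents: 2178 − 475 = 1703.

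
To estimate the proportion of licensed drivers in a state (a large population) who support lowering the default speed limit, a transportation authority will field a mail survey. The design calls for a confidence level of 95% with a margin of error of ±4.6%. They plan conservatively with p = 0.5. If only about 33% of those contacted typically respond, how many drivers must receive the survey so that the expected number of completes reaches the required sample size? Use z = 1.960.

Completed interviews needed: n₀ = 1.960² × 0.2500 / 0.046² ≈ 453.88 → 454.
At a 33% response rate, contacts needed = 454 / 0.33 ≈ 1375.76 → 1376.

1376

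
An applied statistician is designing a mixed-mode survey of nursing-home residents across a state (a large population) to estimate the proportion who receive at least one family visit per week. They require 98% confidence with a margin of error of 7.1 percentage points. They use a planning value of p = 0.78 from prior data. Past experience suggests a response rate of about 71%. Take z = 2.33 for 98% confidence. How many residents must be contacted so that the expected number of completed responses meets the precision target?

Completed interviews needed: n₀ = 2.33² × 0.1716 / 0.071² ≈ 184.80 → 185.
At a 71% response rate, contacts needed = 185 / 0.71 ≈ 260.56 → 261.

261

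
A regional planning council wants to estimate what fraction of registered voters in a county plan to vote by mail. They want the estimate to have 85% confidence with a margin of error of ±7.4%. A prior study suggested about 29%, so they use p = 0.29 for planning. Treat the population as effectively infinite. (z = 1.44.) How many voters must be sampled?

78

With p = 0.29, p(1−p) = 0.2059.
n = z²·p(1−p)/E² = 1.44² × 0.2059 / 0.074² = 2.0736 × 0.2059 / 0.005476 ≈ 77.97.
Rounding up gives n = 78.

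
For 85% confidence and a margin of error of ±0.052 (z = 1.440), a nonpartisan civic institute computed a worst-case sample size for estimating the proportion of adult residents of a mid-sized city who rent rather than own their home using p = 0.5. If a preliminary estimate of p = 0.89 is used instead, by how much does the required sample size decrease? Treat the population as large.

Conservative (p = 0.5): n = 1.440² × 0.25 / 0.052² ≈ 191.72 → 192.
Using p = 0.89: p(1−p) = 0.0979, so n = 1.440² × 0.0979 / 0.052² ≈ 75.08 → 76.
Reduction: 192 − 76 = 116.

116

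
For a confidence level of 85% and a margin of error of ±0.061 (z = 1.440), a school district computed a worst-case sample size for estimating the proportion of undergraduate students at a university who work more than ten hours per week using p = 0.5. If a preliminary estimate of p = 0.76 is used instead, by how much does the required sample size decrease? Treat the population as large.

Conservative (p = 0.5): n = 1.440² × 0.25 / 0.061² ≈ 139.32 → 140.
Using p = 0.76: p(1−p) = 0.1824, so n = 1.440² × 0.1824 / 0.061² ≈ 101.65 → 102.
Reduction: 140 − 102 = 38.

38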